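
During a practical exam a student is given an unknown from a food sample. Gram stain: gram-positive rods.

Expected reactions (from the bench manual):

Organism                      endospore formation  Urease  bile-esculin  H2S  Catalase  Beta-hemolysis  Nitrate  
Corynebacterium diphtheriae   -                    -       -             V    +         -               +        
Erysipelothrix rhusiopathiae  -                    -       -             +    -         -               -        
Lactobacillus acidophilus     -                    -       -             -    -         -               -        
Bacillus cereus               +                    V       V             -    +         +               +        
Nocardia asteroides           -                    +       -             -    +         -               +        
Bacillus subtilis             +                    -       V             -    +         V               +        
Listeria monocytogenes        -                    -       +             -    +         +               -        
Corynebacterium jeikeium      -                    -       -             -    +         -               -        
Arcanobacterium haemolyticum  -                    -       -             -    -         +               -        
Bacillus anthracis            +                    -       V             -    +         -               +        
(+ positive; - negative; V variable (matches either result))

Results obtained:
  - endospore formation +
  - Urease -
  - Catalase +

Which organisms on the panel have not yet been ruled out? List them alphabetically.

endospore formation +: excludes 7 organisms — 3 left.
Catalase +: all 3 remaining candidates are consistent.
Urease -: all 3 remaining candidates are consistent.

Bacillus anthracis, Bacillus cereus, Bacillus subtilis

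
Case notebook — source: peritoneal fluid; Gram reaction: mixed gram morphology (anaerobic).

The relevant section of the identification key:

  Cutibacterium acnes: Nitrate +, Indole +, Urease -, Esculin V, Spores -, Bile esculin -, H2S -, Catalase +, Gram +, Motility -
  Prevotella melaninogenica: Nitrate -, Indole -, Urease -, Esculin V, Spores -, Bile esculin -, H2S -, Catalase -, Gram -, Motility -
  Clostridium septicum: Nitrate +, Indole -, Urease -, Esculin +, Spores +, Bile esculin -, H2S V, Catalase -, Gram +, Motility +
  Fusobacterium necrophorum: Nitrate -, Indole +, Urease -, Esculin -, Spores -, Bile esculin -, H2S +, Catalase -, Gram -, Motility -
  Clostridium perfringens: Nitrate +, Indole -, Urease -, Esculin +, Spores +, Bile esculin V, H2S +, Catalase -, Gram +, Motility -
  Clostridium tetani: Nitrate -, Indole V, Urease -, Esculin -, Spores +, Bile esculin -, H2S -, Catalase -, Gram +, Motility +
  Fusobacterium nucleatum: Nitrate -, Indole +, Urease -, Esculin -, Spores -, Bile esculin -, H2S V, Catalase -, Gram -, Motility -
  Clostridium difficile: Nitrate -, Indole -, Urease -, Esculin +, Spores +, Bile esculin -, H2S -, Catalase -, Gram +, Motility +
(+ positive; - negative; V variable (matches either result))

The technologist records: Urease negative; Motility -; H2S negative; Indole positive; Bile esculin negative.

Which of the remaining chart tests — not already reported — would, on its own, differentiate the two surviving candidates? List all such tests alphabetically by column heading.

Urease -: all 8 remaining candidates are consistent.
Motility -: excludes Clostridium septicum, Clostridium tetani, Clostridium difficile — 5 left.
Indole +: excludes Prevotella melaninogenica, Clostridium perfringens — 3 left.
Bile esculin -: all 3 remaining candidates are consistent.
H2S -: excludes Fusobacterium necrophorum — 2 left.
Two candidates remain: Cutibacterium acnes and Fusobacterium nucleatum.
  Nitrate: Cutibacterium acnes +, Fusobacterium nucleatum - — discriminates.
  Esculin: V vs - — variable for at least one, does not separate.
  Spores: - vs - — same for both, does not separate.
  Catalase: Cutibacterium acnes +, Fusobacterium nucleatum - — discriminates.
  Gram: Cutibacterium acnes +, Fusobacterium nucleatum - — discriminates.

Catalase, Gram, Nitrate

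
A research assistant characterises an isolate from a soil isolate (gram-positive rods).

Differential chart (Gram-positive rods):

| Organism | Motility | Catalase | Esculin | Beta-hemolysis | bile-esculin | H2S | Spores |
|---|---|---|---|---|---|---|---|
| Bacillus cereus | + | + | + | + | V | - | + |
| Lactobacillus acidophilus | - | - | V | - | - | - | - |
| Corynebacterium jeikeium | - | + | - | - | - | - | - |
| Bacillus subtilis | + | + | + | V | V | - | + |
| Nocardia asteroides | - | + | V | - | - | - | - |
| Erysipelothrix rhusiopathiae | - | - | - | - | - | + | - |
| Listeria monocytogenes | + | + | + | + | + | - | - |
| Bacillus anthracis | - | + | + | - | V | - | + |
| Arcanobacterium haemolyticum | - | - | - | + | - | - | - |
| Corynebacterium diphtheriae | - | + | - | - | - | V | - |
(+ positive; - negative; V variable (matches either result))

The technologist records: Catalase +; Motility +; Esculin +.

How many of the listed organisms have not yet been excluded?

3

Catalase +: excludes Lactobacillus acidophilus, Erysipelothrix rhusiopathiae, Arcanobacterium haemolyticum — 7 left.
Esculin +: excludes Corynebacterium jeikeium, Corynebacterium diphtheriae — 5 left.
Motility +: excludes Nocardia asteroides, Bacillus anthracis — 3 left.
Still consistent: Bacillus cereus, Bacillus subtilis, Listeria monocytogenes.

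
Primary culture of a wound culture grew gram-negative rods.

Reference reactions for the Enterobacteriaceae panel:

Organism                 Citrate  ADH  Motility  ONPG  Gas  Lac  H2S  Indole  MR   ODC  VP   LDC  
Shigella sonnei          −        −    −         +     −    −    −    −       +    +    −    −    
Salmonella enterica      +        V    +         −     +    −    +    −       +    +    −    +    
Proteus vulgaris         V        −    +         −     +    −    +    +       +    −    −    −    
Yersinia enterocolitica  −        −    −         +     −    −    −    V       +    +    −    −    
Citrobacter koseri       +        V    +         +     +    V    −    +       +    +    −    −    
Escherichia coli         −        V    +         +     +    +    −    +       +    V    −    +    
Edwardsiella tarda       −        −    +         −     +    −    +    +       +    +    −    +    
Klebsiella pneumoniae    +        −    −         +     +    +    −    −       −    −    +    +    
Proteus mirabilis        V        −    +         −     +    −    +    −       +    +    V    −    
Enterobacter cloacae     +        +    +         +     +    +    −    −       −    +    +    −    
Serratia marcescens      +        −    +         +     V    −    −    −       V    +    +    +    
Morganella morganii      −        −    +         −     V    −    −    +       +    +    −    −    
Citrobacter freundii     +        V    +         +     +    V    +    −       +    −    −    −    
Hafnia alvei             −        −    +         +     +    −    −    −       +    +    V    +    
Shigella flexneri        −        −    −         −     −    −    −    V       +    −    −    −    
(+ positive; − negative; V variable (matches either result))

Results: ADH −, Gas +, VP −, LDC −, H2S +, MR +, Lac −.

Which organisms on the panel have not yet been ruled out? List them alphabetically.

Lac −: excludes Escherichia coli, Klebsiella pneumoniae, Enterobacter cloacae — 12 left.
MR +: all 12 remaining candidates are consistent.
H2S +: excludes 7 organisms — 5 left.
Gas +: all 5 remaining candidates are consistent.
VP −: all 5 remaining candidates are consistent.
ADH −: all 5 remaining candidates are consistent.
LDC −: excludes Salmonella enterica, Edwardsiella tarda — 3 left.

Citrobacter freundii, Proteus mirabilis, Proteus vulgaris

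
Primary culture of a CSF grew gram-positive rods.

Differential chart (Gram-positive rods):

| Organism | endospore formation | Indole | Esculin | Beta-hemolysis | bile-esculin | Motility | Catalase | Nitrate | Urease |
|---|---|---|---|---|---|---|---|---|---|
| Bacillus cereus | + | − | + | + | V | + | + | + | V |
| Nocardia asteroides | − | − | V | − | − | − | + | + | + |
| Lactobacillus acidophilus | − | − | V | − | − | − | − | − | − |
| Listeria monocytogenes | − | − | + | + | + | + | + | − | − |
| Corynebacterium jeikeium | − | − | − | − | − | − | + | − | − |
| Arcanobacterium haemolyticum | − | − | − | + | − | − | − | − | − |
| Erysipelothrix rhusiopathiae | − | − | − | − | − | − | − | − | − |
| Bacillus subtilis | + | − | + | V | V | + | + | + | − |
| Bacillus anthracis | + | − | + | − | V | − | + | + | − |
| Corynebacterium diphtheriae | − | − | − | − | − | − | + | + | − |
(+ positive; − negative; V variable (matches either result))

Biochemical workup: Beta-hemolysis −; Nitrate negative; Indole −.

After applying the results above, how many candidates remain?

3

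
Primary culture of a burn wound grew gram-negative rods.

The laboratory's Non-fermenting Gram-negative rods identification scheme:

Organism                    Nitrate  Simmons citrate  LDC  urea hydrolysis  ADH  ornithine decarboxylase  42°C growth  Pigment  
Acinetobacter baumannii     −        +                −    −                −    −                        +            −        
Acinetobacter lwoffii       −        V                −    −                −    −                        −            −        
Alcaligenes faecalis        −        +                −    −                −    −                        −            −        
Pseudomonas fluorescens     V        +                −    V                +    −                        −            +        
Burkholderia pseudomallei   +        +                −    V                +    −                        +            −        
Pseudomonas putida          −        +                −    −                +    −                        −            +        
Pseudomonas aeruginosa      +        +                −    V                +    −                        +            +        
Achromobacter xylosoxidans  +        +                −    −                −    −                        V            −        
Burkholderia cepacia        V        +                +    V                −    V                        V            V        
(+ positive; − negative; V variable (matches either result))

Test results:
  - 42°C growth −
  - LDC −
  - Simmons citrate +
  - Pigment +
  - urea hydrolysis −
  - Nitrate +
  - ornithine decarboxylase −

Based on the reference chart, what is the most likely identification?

42°C growth −: excludes Acinetobacter baumannii, Burkholderia pseudomallei, Pseudomonas aeruginosa — 6 left.
LDC −: excludes Burkholderia cepacia — 5 left.
Simmons citrate +: all 5 remaining candidates are consistent.
Pigment +: excludes Acinetobacter lwoffii, Alcaligenes faecalis, Achromobacter xylosoxidans — 2 left.
Nitrate +: excludes Pseudomonas putida — 1 left.
urea hydrolysis −: the one remaining candidate is consistent.
ornithine decarboxylase −: the one remaining candidate is consistent.

Pseudomonas fluorescens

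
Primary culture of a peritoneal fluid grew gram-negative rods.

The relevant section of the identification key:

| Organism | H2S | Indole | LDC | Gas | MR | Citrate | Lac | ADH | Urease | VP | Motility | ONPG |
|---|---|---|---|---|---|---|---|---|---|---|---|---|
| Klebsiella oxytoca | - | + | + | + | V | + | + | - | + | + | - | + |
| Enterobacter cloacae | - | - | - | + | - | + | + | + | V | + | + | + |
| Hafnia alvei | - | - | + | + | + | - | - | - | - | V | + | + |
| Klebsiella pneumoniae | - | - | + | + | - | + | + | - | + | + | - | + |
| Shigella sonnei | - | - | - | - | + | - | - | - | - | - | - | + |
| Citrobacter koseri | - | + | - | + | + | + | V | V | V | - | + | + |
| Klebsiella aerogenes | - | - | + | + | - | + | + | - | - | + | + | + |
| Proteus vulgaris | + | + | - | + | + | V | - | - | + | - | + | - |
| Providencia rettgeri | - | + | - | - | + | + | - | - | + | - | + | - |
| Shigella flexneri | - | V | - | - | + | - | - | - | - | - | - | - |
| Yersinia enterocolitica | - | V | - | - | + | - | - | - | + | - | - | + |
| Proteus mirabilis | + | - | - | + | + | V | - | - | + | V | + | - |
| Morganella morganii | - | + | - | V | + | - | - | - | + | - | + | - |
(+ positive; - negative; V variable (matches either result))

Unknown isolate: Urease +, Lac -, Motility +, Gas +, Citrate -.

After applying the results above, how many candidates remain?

3

Lac -: excludes Klebsiella oxytoca, Enterobacter cloacae, Klebsiella pneumoniae, Klebsiella aerogenes — 9 left.
Motility +: excludes Shigella sonnei, Shigella flexneri, Yersinia enterocolitica — 6 left.
Urease +: excludes Hafnia alvei — 5 left.
Gas +: excludes Providencia rettgeri — 4 left.
Citrate -: excludes Citrobacter koseri — 3 left.
Still consistent: Morganella morganii, Proteus mirabilis, Proteus vulgaris.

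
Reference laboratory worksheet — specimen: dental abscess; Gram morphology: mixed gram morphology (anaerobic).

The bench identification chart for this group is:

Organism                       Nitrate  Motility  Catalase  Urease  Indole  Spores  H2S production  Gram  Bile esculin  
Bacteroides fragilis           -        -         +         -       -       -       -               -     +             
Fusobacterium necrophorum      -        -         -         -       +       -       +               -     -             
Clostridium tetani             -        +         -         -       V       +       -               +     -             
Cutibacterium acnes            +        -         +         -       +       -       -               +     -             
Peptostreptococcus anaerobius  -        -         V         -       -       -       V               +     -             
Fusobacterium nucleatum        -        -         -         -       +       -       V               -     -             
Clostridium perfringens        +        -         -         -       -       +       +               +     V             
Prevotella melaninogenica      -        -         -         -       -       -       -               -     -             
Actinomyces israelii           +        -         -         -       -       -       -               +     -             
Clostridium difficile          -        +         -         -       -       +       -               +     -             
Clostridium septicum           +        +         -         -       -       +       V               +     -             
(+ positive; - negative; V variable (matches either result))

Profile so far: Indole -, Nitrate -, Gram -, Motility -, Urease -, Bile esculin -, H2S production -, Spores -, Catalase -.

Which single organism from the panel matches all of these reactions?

Gram -: excludes 7 organisms — 4 left.
H2S production -: excludes Fusobacterium necrophorum — 3 left.
Spores -: all 3 remaining candidates are consistent.
Bile esculin -: excludes Bacteroides fragilis — 2 left.
Urease -: all 2 remaining candidates are consistent.
Motility -: all 2 remaining candidates are consistent.
Nitrate -: all 2 remaining candidates are consistent.
Catalase -: all 2 remaining candidates are consistent.
Indole -: excludes Fusobacterium nucleatum — 1 left.

Prevotella melaninogenica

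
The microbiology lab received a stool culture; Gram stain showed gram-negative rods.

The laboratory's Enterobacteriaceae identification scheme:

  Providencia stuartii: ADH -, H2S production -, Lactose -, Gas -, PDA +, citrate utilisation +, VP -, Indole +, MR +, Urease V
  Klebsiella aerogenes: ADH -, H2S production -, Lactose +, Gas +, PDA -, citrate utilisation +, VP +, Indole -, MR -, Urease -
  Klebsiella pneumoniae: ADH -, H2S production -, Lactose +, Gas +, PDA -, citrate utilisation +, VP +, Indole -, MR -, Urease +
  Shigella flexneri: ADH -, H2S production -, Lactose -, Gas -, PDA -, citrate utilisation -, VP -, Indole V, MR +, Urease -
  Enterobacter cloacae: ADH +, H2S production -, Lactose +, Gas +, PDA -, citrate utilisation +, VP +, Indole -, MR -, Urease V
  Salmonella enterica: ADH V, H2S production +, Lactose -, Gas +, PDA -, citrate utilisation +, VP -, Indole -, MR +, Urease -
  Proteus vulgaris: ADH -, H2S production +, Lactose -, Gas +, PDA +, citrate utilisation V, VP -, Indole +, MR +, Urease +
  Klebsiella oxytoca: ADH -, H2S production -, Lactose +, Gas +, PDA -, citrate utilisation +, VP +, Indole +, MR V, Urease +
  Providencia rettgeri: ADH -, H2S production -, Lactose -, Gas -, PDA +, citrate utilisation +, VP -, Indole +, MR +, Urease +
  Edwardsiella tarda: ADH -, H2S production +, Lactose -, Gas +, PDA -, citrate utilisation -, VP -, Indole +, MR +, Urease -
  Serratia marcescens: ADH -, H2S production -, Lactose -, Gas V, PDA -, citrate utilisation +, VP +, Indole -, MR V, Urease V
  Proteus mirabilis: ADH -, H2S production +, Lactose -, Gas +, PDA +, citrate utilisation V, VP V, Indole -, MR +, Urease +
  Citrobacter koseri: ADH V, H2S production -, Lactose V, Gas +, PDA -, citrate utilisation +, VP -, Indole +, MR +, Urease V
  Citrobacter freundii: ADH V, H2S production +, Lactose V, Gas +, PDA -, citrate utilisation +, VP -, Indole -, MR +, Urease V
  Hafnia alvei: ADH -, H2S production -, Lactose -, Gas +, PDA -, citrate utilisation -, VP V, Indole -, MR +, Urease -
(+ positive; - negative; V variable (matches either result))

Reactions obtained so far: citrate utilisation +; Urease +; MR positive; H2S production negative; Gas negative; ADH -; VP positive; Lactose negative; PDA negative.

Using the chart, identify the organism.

Lactose -: excludes Klebsiella aerogenes, Klebsiella pneumoniae, Enterobacter cloacae, Klebsiella oxytoca — 11 left.
ADH -: all 11 remaining candidates are consistent.
MR +: all 11 remaining candidates are consistent.
Urease +: excludes Shigella flexneri, Salmonella enterica, Edwardsiella tarda, Hafnia alvei — 7 left.
citrate utilisation +: all 7 remaining candidates are consistent.
PDA -: excludes Providencia stuartii, Proteus vulgaris, Providencia rettgeri, Proteus mirabilis — 3 left.
Gas -: excludes Citrobacter koseri, Citrobacter freundii — 1 left.
H2S production -: the one remaining candidate is consistent.
VP +: the one remaining candidate is consistent.

Serratia marcescens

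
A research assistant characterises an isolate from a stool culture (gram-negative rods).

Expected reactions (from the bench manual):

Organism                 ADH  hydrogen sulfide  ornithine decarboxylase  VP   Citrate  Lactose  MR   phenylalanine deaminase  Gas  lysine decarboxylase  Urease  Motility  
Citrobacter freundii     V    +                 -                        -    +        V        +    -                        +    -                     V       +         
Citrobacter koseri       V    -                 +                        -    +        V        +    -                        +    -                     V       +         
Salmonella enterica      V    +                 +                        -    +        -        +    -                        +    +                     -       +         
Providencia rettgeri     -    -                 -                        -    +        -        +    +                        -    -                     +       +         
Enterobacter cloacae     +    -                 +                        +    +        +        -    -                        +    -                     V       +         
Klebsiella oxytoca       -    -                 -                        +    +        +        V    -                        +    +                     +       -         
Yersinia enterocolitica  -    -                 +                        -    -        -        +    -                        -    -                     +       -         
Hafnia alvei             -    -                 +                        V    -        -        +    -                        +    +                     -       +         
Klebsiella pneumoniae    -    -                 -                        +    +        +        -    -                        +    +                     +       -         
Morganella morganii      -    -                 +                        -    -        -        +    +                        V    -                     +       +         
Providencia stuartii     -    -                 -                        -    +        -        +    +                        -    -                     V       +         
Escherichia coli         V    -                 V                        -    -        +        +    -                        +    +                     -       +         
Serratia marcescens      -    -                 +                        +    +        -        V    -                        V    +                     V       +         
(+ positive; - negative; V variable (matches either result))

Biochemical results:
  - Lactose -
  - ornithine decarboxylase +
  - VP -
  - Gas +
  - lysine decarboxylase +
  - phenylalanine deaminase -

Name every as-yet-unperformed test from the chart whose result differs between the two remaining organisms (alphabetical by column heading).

Citrate, hydrogen sulfide

phenylalanine deaminase -: excludes Providencia rettgeri, Morganella morganii, Providencia stuartii — 10 left.
Gas +: excludes Yersinia enterocolitica — 9 left.
ornithine decarboxylase +: excludes Citrobacter freundii, Klebsiella oxytoca, Klebsiella pneumoniae — 6 left.
Lactose -: excludes Enterobacter cloacae, Escherichia coli — 4 left.
lysine decarboxylase +: excludes Citrobacter koseri — 3 left.
VP -: excludes Serratia marcescens — 2 left.
Two candidates remain: Hafnia alvei and Salmonella enterica.
  ADH: - vs V — variable for at least one, does not separate.
  hydrogen sulfide: Hafnia alvei -, Salmonella enterica + — discriminates.
  Citrate: Hafnia alvei -, Salmonella enterica + — discriminates.
  MR: + vs + — same for both, does not separate.
  Urease: - vs - — same for both, does not separate.
  Motility: + vs + — same for both, does not separate.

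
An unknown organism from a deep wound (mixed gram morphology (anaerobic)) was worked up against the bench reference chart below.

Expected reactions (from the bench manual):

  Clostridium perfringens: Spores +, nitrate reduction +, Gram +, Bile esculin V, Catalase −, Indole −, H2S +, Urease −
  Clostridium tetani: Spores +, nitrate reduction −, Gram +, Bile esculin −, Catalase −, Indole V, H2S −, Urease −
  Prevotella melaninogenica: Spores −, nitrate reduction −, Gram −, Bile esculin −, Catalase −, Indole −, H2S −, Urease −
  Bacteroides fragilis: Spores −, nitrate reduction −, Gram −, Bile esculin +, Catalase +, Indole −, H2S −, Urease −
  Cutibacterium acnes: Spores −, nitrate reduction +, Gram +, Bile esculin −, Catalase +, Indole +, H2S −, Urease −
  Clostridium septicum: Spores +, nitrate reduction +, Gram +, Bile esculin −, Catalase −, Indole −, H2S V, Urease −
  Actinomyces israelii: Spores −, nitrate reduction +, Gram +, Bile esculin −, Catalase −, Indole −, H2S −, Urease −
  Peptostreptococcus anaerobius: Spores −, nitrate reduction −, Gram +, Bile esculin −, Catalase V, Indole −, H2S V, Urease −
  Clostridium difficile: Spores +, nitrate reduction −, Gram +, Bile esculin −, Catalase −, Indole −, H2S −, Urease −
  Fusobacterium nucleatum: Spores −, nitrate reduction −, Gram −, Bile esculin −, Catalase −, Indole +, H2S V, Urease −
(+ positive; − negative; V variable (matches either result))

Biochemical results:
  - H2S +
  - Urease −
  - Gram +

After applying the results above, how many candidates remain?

Gram +: excludes Prevotella melaninogenica, Bacteroides fragilis, Fusobacterium nucleatum — 7 left.
Urease −: all 7 remaining candidates are consistent.
H2S +: excludes Clostridium tetani, Cutibacterium acnes, Actinomyces israelii, Clostridium difficile — 3 left.
Still consistent: Clostridium perfringens, Clostridium septicum, Peptostreptococcus anaerobius.

3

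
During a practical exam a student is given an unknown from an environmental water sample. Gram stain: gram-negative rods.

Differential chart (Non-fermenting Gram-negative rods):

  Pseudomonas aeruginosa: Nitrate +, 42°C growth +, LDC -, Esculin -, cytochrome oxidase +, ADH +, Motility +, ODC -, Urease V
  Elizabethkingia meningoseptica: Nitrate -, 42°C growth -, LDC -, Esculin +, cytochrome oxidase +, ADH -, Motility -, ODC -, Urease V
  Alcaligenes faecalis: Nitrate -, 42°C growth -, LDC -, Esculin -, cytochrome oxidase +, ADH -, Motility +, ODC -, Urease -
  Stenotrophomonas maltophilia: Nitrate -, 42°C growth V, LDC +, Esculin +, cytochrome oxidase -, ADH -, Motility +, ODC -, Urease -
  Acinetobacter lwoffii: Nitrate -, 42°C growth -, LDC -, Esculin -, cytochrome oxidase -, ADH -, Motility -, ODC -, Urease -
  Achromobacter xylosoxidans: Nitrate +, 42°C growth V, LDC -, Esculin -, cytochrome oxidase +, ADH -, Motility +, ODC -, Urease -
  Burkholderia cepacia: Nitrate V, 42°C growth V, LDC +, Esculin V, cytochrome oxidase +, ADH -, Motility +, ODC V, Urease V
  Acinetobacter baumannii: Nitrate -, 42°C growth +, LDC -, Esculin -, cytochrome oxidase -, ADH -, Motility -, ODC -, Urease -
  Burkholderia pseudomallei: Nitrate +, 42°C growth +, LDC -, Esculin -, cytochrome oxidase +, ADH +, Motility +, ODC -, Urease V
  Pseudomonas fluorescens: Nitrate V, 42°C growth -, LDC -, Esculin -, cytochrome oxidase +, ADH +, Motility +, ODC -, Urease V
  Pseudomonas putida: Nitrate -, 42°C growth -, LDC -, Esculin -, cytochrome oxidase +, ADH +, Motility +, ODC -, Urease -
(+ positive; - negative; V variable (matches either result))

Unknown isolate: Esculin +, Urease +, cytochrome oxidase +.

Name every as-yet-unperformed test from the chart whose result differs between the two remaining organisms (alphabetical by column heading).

Urease +: excludes 6 organisms — 5 left.
Esculin +: excludes Pseudomonas aeruginosa, Burkholderia pseudomallei, Pseudomonas fluorescens — 2 left.
cytochrome oxidase +: all 2 remaining candidates are consistent.
Two candidates remain: Burkholderia cepacia and Elizabethkingia meningoseptica.
  Nitrate: V vs - — variable for at least one, does not separate.
  42°C growth: V vs - — variable for at least one, does not separate.
  LDC: Burkholderia cepacia +, Elizabethkingia meningoseptica - — discriminates.
  ADH: - vs - — same for both, does not separate.
  Motility: Burkholderia cepacia +, Elizabethkingia meningoseptica - — discriminates.
  ODC: V vs - — variable for at least one, does not separate.

LDC, Motility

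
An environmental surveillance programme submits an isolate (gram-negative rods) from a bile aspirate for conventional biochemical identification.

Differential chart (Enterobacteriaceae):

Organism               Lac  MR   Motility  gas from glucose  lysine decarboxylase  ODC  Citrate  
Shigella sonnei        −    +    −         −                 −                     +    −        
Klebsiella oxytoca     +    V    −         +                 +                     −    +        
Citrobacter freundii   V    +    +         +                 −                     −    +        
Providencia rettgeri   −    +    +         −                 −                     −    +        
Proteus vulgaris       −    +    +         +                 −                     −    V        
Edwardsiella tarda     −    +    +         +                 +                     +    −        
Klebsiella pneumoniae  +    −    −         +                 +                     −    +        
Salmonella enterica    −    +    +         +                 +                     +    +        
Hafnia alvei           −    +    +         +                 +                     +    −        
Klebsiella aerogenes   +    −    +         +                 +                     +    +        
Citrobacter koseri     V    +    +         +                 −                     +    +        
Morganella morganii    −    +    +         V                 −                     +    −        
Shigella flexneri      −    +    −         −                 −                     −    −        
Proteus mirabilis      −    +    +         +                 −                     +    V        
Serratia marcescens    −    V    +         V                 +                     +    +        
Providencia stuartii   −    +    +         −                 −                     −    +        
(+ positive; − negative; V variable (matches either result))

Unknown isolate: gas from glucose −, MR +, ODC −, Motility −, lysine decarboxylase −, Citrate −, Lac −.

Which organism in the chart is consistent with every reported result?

Shigella flexneri

MR +: excludes Klebsiella pneumoniae, Klebsiella aerogenes — 14 left.
Citrate −: excludes 7 organisms — 7 left.
ODC −: excludes 5 organisms — 2 left.
lysine decarboxylase −: all 2 remaining candidates are consistent.
gas from glucose −: excludes Proteus vulgaris — 1 left.
Motility −: the one remaining candidate is consistent.
Lac −: the one remaining candidate is consistent.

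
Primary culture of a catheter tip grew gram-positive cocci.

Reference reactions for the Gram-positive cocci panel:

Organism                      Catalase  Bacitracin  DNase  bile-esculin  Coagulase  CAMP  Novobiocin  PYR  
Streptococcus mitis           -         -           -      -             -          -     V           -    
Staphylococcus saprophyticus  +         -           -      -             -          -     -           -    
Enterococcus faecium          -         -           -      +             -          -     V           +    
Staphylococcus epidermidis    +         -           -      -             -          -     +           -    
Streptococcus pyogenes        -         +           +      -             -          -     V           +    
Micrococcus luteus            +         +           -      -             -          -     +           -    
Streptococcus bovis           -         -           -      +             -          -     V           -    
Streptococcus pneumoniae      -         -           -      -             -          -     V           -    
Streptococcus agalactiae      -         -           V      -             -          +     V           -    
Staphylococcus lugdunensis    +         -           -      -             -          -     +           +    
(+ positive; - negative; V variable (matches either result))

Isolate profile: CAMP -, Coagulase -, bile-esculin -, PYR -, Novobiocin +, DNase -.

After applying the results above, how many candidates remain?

4

Coagulase -: all 10 remaining candidates are consistent.
DNase -: excludes Streptococcus pyogenes — 9 left.
Novobiocin +: excludes Staphylococcus saprophyticus — 8 left.
bile-esculin -: excludes Enterococcus faecium, Streptococcus bovis — 6 left.
PYR -: excludes Staphylococcus lugdunensis — 5 left.
CAMP -: excludes Streptococcus agalactiae — 4 left.
Still consistent: Micrococcus luteus, Staphylococcus epidermidis, Streptococcus mitis, Streptococcus pneumoniae.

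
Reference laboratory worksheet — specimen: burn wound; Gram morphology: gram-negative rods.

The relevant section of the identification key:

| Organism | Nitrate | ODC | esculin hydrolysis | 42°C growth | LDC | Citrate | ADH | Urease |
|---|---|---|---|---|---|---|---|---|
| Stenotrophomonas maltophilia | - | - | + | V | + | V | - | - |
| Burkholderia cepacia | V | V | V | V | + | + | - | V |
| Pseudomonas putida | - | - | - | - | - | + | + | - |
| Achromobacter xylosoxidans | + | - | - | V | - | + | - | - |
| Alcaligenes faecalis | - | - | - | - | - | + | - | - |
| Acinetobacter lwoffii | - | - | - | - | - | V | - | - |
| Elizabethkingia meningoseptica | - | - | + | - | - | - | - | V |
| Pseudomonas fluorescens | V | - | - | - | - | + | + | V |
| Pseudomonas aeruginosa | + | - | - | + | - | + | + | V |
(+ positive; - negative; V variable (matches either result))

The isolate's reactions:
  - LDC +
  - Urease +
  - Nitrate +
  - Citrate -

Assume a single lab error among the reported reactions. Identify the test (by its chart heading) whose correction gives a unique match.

As reported, no row in the chart matches all 4 reactions.
Reversing LDC → still no organism matches.
Reversing Urease → still no organism matches.
Reversing Nitrate → still no organism matches.
Reversing Citrate (to +) → unique match: Burkholderia cepacia.

Citrate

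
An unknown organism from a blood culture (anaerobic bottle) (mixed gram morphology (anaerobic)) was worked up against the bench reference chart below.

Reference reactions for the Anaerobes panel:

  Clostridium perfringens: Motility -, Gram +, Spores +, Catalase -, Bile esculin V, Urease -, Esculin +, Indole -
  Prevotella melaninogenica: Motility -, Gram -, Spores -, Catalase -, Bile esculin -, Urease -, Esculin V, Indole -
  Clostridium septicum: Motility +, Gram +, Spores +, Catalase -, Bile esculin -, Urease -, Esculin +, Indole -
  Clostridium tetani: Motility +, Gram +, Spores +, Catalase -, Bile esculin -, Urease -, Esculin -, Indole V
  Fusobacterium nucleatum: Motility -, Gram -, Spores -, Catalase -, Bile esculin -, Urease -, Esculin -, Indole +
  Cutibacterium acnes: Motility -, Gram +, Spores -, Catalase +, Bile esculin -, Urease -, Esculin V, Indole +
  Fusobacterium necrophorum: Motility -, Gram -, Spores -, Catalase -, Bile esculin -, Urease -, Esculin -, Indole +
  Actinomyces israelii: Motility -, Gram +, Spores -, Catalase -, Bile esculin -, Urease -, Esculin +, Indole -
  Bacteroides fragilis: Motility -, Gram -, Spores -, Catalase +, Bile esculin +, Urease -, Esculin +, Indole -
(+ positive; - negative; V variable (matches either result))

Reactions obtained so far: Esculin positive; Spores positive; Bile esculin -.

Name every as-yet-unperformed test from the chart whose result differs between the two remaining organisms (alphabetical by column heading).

Bile esculin -: excludes Bacteroides fragilis — 8 left.
Spores +: excludes 5 organisms — 3 left.
Esculin +: excludes Clostridium tetani — 2 left.
Two candidates remain: Clostridium perfringens and Clostridium septicum.
  Motility: Clostridium perfringens -, Clostridium septicum + — discriminates.
  Gram: + vs + — same for both, does not separate.
  Catalase: - vs - — same for both, does not separate.
  Urease: - vs - — same for both, does not separate.
  Indole: - vs - — same for both, does not separate.

Motility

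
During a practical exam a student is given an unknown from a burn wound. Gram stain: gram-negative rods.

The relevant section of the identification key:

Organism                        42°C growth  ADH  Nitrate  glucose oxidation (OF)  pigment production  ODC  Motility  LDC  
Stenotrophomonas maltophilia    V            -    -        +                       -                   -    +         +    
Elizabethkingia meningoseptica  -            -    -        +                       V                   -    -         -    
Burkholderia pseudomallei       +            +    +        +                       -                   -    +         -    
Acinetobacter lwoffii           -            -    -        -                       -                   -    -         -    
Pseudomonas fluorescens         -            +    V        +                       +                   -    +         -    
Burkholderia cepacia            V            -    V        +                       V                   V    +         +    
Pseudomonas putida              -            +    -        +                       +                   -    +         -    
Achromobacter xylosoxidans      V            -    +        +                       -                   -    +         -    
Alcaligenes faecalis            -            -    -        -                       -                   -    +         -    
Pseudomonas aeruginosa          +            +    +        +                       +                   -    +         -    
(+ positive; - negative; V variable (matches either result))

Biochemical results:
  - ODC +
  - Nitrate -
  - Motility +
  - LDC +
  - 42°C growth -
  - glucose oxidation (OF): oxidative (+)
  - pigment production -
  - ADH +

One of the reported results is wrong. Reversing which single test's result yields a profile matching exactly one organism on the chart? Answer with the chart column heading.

ADH

As reported, no row in the chart matches all 8 reactions.
Reversing Nitrate → still no organism matches.
Reversing pigment production → still no organism matches.
Reversing Motility → still no organism matches.
Reversing LDC → still no organism matches.
Reversing ADH (to -) → unique match: Burkholderia cepacia.
Reversing ODC → still no organism matches.
Reversing glucose oxidation (OF) → still no organism matches.
Reversing 42°C growth → still no organism matches.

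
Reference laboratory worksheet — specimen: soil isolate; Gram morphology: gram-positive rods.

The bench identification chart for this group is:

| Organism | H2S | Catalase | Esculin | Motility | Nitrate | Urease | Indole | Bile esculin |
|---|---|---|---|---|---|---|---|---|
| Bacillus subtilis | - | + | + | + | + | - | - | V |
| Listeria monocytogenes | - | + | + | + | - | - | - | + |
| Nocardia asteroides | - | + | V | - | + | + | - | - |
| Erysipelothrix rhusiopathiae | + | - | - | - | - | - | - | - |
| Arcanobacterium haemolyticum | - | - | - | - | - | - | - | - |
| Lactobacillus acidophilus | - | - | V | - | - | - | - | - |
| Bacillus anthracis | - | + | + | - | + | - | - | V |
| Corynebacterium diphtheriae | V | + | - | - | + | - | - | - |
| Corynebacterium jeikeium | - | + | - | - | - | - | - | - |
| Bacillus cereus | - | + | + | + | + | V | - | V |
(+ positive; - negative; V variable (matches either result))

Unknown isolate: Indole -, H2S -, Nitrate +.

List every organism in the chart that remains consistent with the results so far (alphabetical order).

Bacillus anthracis, Bacillus cereus, Bacillus subtilis, Corynebacterium diphtheriae, Nocardia asteroides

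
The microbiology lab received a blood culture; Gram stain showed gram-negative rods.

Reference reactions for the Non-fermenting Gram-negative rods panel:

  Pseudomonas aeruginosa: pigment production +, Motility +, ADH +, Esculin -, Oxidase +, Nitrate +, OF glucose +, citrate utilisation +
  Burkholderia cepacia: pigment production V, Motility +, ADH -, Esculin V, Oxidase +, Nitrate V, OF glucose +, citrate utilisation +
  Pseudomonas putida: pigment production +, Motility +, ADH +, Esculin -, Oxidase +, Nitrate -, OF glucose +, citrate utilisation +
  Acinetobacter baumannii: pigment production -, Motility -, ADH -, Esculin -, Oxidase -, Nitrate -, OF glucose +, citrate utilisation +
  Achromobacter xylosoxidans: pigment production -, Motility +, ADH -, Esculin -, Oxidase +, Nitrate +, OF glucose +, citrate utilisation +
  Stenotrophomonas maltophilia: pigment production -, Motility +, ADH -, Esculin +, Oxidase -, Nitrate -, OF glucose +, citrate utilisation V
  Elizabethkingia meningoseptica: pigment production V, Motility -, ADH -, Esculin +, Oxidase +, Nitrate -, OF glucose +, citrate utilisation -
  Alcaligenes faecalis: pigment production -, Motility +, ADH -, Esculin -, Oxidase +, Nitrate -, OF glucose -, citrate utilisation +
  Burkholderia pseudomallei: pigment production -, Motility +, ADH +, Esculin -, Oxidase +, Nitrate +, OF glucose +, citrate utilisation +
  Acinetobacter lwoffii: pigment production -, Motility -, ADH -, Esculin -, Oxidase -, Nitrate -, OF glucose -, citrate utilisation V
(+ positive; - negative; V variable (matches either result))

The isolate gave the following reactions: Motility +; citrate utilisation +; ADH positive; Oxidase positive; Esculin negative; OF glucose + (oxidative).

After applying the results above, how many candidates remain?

Motility +: excludes Acinetobacter baumannii, Elizabethkingia meningoseptica, Acinetobacter lwoffii — 7 left.
citrate utilisation +: all 7 remaining candidates are consistent.
Esculin -: excludes Stenotrophomonas maltophilia — 6 left.
OF glucose +: excludes Alcaligenes faecalis — 5 left.
Oxidase +: all 5 remaining candidates are consistent.
ADH +: excludes Burkholderia cepacia, Achromobacter xylosoxidans — 3 left.
Still consistent: Burkholderia pseudomallei, Pseudomonas aeruginosa, Pseudomonas putida.

3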